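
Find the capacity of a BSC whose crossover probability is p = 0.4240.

For BSC with error probability p:
C = 1 - H(p) where H(p) is binary entropy
H(0.4240) = -0.4240 × log₂(0.4240) - 0.5760 × log₂(0.5760)
H(p) = 0.9833
C = 1 - 0.9833 = 0.0167 bits/use


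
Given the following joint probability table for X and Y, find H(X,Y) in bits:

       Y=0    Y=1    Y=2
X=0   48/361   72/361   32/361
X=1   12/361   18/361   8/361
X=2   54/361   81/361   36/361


H(X,Y) = -Σ p(x,y) log₂ p(x,y)
  p(0,0)=48/361: -0.1330 × log₂(0.1330) = 0.3870
  p(0,1)=72/361: -0.1994 × log₂(0.1994) = 0.4639
  p(0,2)=32/361: -0.0886 × log₂(0.0886) = 0.3099
  p(1,0)=12/361: -0.0332 × log₂(0.0332) = 0.1632
  p(1,1)=18/361: -0.0499 × log₂(0.0499) = 0.2157
  p(1,2)=8/361: -0.0222 × log₂(0.0222) = 0.1218
  p(2,0)=54/361: -0.1496 × log₂(0.1496) = 0.4100
  p(2,1)=81/361: -0.2244 × log₂(0.2244) = 0.4838
  p(2,2)=36/361: -0.0997 × log₂(0.0997) = 0.3317
H(X,Y) = 2.8870 bits


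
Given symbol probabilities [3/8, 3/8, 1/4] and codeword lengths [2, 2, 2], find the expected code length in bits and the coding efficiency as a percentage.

Average length L = Σ p_i × l_i = 2.0000 bits
Entropy H = 1.5613 bits
Efficiency η = H/L × 100% = 78.06%


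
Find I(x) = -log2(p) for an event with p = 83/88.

Information content I(x) = -log₂(p(x))
I = -log₂(83/88) = -log₂(0.9432)
I = 0.0844 bits


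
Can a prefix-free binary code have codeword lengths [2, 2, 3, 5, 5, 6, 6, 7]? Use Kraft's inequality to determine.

Kraft inequality: Σ 2^(-l_i) ≤ 1 for prefix-free code
Calculating: 2^(-2) + 2^(-2) + 2^(-3) + 2^(-5) + 2^(-5) + 2^(-6) + 2^(-6) + 2^(-7)
= 0.25 + 0.25 + 0.125 + 0.03125 + 0.03125 + 0.015625 + 0.015625 + 0.0078125
= 0.7266
Since 0.7266 ≤ 1, prefix-free code exists


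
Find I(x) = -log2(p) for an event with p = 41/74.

Information content I(x) = -log₂(p(x))
I = -log₂(41/74) = -log₂(0.5541)
I = 0.8519 bits


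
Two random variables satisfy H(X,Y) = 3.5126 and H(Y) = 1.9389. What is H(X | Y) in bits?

Chain rule: H(X,Y) = H(X|Y) + H(Y)
H(X|Y) = H(X,Y) - H(Y) = 3.5126 - 1.9389 = 1.5737 bits


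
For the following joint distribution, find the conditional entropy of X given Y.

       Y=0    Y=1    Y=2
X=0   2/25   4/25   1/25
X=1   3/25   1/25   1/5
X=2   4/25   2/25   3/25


H(X|Y) = Σ_y p(y) H(X|Y=y)
  p(Y=0) = 9/25, H(X|Y=0) = 1.5305
  p(Y=1) = 7/25, H(X|Y=1) = 1.3788
  p(Y=2) = 9/25, H(X|Y=2) = 1.3516
H(X|Y) = 0.3600×1.5305 + 0.2800×1.3788 + 0.3600×1.3516 = 1.4236 bits


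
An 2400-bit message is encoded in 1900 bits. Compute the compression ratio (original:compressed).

Compression ratio = Original / Compressed
= 2400 / 1900 = 1.26:1


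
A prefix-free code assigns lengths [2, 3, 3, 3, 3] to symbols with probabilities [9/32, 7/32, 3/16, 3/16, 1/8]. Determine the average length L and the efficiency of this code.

Average length L = Σ p_i × l_i = 2.7188 bits
Entropy H = 2.2750 bits
Efficiency η = H/L × 100% = 83.68%


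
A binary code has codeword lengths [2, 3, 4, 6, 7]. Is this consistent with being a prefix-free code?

Kraft inequality: Σ 2^(-l_i) ≤ 1 for prefix-free code
Calculating: 2^(-2) + 2^(-3) + 2^(-4) + 2^(-6) + 2^(-7)
= 0.25 + 0.125 + 0.0625 + 0.015625 + 0.0078125
= 0.4609
Since 0.4609 ≤ 1, prefix-free code exists


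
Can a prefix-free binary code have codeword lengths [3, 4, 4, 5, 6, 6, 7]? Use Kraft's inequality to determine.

Kraft inequality: Σ 2^(-l_i) ≤ 1 for prefix-free code
Calculating: 2^(-3) + 2^(-4) + 2^(-4) + 2^(-5) + 2^(-6) + 2^(-6) + 2^(-7)
= 0.125 + 0.0625 + 0.0625 + 0.03125 + 0.015625 + 0.015625 + 0.0078125
= 0.3203
Since 0.3203 ≤ 1, prefix-free code exists


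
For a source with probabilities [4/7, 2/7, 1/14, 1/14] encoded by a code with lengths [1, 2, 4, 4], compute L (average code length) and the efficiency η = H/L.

Average length L = Σ p_i × l_i = 1.7143 bits
Entropy H = 1.5216 bits
Efficiency η = H/L × 100% = 88.76%


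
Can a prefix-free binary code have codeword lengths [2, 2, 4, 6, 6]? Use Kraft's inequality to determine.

Kraft inequality: Σ 2^(-l_i) ≤ 1 for prefix-free code
Calculating: 2^(-2) + 2^(-2) + 2^(-4) + 2^(-6) + 2^(-6)
= 0.25 + 0.25 + 0.0625 + 0.015625 + 0.015625
= 0.5938
Since 0.5938 ≤ 1, prefix-free code exists


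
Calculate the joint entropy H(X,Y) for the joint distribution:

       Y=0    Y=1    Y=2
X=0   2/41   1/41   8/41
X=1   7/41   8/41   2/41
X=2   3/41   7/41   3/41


H(X,Y) = -Σ p(x,y) log₂ p(x,y)
  p(0,0)=2/41: -0.0488 × log₂(0.0488) = 0.2126
  p(0,1)=1/41: -0.0244 × log₂(0.0244) = 0.1307
  p(0,2)=8/41: -0.1951 × log₂(0.1951) = 0.4600
  p(1,0)=7/41: -0.1707 × log₂(0.1707) = 0.4354
  p(1,1)=8/41: -0.1951 × log₂(0.1951) = 0.4600
  p(1,2)=2/41: -0.0488 × log₂(0.0488) = 0.2126
  p(2,0)=3/41: -0.0732 × log₂(0.0732) = 0.2760
  p(2,1)=7/41: -0.1707 × log₂(0.1707) = 0.4354
  p(2,2)=3/41: -0.0732 × log₂(0.0732) = 0.2760
H(X,Y) = 2.8987 bits


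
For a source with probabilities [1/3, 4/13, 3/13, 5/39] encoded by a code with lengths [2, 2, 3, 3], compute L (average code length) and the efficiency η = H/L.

Average length L = Σ p_i × l_i = 2.3590 bits
Entropy H = 1.9197 bits
Efficiency η = H/L × 100% = 81.38%


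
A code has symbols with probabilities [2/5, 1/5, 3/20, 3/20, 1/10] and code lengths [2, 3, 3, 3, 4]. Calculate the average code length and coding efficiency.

Average length L = Σ p_i × l_i = 2.7000 bits
Entropy H = 2.1464 bits
Efficiency η = H/L × 100% = 79.50%


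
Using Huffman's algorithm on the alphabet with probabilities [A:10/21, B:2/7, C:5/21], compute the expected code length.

Huffman tree construction:
Combine smallest probabilities repeatedly
Resulting codes:
  A: 0 (length 1)
  B: 11 (length 2)
  C: 10 (length 2)
Average length = Σ p(s) × length(s) = 1.5238 bits


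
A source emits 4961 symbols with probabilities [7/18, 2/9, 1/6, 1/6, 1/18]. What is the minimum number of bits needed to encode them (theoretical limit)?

Entropy H = 2.1054 bits/symbol
Minimum bits = H × n = 2.1054 × 4961
= 10444.94 bits


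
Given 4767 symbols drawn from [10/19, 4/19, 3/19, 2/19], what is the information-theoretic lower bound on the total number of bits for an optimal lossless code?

Entropy H = 1.7230 bits/symbol
Minimum bits = H × n = 1.7230 × 4767
= 8213.40 bits


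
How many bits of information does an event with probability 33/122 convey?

Information content I(x) = -log₂(p(x))
I = -log₂(33/122) = -log₂(0.2705)
I = 1.8863 bits


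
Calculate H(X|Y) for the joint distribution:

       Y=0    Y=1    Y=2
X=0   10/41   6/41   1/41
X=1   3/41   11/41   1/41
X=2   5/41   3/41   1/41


H(X|Y) = Σ_y p(y) H(X|Y=y)
  p(Y=0) = 18/41, H(X|Y=0) = 1.4153
  p(Y=1) = 20/41, H(X|Y=1) = 1.4060
  p(Y=2) = 3/41, H(X|Y=2) = 1.5850
H(X|Y) = 0.4390×1.4153 + 0.4878×1.4060 + 0.0732×1.5850 = 1.4232 bits


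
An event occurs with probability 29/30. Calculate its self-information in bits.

Information content I(x) = -log₂(p(x))
I = -log₂(29/30) = -log₂(0.9667)
I = 0.0489 bits


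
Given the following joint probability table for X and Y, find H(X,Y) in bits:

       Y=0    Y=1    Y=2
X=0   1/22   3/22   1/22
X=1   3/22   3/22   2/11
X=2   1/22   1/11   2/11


H(X,Y) = -Σ p(x,y) log₂ p(x,y)
  p(0,0)=1/22: -0.0455 × log₂(0.0455) = 0.2027
  p(0,1)=3/22: -0.1364 × log₂(0.1364) = 0.3920
  p(0,2)=1/22: -0.0455 × log₂(0.0455) = 0.2027
  p(1,0)=3/22: -0.1364 × log₂(0.1364) = 0.3920
  p(1,1)=3/22: -0.1364 × log₂(0.1364) = 0.3920
  p(1,2)=2/11: -0.1818 × log₂(0.1818) = 0.4472
  p(2,0)=1/22: -0.0455 × log₂(0.0455) = 0.2027
  p(2,1)=1/11: -0.0909 × log₂(0.0909) = 0.3145
  p(2,2)=2/11: -0.1818 × log₂(0.1818) = 0.4472
H(X,Y) = 2.9929 bits


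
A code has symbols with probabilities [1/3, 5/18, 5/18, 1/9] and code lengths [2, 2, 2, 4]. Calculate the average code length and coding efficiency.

Average length L = Σ p_i × l_i = 2.2222 bits
Entropy H = 1.9072 bits
Efficiency η = H/L × 100% = 85.82%


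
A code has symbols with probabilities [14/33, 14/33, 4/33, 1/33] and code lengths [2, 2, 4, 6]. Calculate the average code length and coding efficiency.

Average length L = Σ p_i × l_i = 2.3636 bits
Entropy H = 1.5715 bits
Efficiency η = H/L × 100% = 66.49%


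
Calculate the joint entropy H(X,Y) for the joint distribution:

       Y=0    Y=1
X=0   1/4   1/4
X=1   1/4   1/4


H(X,Y) = -Σ p(x,y) log₂ p(x,y)
  p(0,0)=1/4: -0.2500 × log₂(0.2500) = 0.5000
  p(0,1)=1/4: -0.2500 × log₂(0.2500) = 0.5000
  p(1,0)=1/4: -0.2500 × log₂(0.2500) = 0.5000
  p(1,1)=1/4: -0.2500 × log₂(0.2500) = 0.5000
H(X,Y) = 2.0000 bits


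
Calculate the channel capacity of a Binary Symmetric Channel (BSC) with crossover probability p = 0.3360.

For BSC with error probability p:
C = 1 - H(p) where H(p) is binary entropy
H(0.3360) = -0.3360 × log₂(0.3360) - 0.6640 × log₂(0.6640)
H(p) = 0.9209
C = 1 - 0.9209 = 0.0791 bits/use


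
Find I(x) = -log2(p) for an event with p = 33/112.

Information content I(x) = -log₂(p(x))
I = -log₂(33/112) = -log₂(0.2946)
I = 1.7630 bits


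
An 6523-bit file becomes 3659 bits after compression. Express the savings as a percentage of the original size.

Space savings = (1 - Compressed/Original) × 100%
= (1 - 3659/6523) × 100%
= 43.91%


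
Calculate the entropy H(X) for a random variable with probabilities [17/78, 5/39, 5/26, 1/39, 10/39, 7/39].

H(X) = -Σ p(x) log₂ p(x)
  -17/78 × log₂(17/78) = 0.4790
  -5/39 × log₂(5/39) = 0.3799
  -5/26 × log₂(5/26) = 0.4574
  -1/39 × log₂(1/39) = 0.1355
  -10/39 × log₂(10/39) = 0.5035
  -7/39 × log₂(7/39) = 0.4448
H(X) = 2.4001 bits


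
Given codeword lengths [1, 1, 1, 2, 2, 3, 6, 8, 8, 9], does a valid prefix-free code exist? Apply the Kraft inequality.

Kraft inequality: Σ 2^(-l_i) ≤ 1 for prefix-free code
Calculating: 2^(-1) + 2^(-1) + 2^(-1) + 2^(-2) + 2^(-2) + 2^(-3) + 2^(-6) + 2^(-8) + 2^(-8) + 2^(-9)
= 0.5 + 0.5 + 0.5 + 0.25 + 0.25 + 0.125 + 0.015625 + 0.00390625 + 0.00390625 + 0.001953125
= 2.1504
Since 2.1504 > 1, prefix-free code does not exist


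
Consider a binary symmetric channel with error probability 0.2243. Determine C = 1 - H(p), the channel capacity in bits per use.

For BSC with error probability p:
C = 1 - H(p) where H(p) is binary entropy
H(0.2243) = -0.2243 × log₂(0.2243) - 0.7757 × log₂(0.7757)
H(p) = 0.7679
C = 1 - 0.7679 = 0.2321 bits/use


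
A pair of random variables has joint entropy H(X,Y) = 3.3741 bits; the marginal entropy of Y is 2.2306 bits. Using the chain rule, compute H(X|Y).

Chain rule: H(X,Y) = H(X|Y) + H(Y)
H(X|Y) = H(X,Y) - H(Y) = 3.3741 - 2.2306 = 1.1435 bits


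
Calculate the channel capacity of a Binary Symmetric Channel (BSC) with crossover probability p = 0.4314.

For BSC with error probability p:
C = 1 - H(p) where H(p) is binary entropy
H(0.4314) = -0.4314 × log₂(0.4314) - 0.5686 × log₂(0.5686)
H(p) = 0.9864
C = 1 - 0.9864 = 0.0136 bits/use


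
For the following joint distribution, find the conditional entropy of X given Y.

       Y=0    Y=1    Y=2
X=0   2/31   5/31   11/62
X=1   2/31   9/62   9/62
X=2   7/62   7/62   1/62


H(X|Y) = Σ_y p(y) H(X|Y=y)
  p(Y=0) = 15/62, H(X|Y=0) = 1.5301
  p(Y=1) = 13/31, H(X|Y=1) = 1.5697
  p(Y=2) = 21/62, H(X|Y=2) = 1.2217
H(X|Y) = 0.2419×1.5301 + 0.4194×1.5697 + 0.3387×1.2217 = 1.4422 bits


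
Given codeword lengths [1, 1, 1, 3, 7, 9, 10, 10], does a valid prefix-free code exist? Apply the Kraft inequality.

Kraft inequality: Σ 2^(-l_i) ≤ 1 for prefix-free code
Calculating: 2^(-1) + 2^(-1) + 2^(-1) + 2^(-3) + 2^(-7) + 2^(-9) + 2^(-10) + 2^(-10)
= 0.5 + 0.5 + 0.5 + 0.125 + 0.0078125 + 0.001953125 + 0.0009765625 + 0.0009765625
= 1.6367
Since 1.6367 > 1, prefix-free code does not exist


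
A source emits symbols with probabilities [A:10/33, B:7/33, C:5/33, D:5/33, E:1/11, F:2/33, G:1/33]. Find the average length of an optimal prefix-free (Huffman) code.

Huffman tree construction:
Combine smallest probabilities repeatedly
Resulting codes:
  A: 10 (length 2)
  B: 01 (length 2)
  C: 110 (length 3)
  D: 111 (length 3)
  E: 000 (length 3)
  F: 0011 (length 4)
  G: 0010 (length 4)
Average length = Σ p(s) × length(s) = 2.5758 bits


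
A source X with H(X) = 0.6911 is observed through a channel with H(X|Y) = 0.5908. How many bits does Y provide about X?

I(X;Y) = H(X) - H(X|Y)
I(X;Y) = 0.6911 - 0.5908 = 0.1003 bits


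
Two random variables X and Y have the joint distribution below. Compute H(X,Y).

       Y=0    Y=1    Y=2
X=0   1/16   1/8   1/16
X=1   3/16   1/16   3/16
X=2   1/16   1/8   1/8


H(X,Y) = -Σ p(x,y) log₂ p(x,y)
  p(0,0)=1/16: -0.0625 × log₂(0.0625) = 0.2500
  p(0,1)=1/8: -0.1250 × log₂(0.1250) = 0.3750
  p(0,2)=1/16: -0.0625 × log₂(0.0625) = 0.2500
  p(1,0)=3/16: -0.1875 × log₂(0.1875) = 0.4528
  p(1,1)=1/16: -0.0625 × log₂(0.0625) = 0.2500
  p(1,2)=3/16: -0.1875 × log₂(0.1875) = 0.4528
  p(2,0)=1/16: -0.0625 × log₂(0.0625) = 0.2500
  p(2,1)=1/8: -0.1250 × log₂(0.1250) = 0.3750
  p(2,2)=1/8: -0.1250 × log₂(0.1250) = 0.3750
H(X,Y) = 3.0306 bits


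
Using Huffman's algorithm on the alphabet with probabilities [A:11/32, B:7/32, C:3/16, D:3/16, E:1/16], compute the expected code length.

Huffman tree construction:
Combine smallest probabilities repeatedly
Resulting codes:
  A: 11 (length 2)
  B: 01 (length 2)
  C: 101 (length 3)
  D: 00 (length 2)
  E: 100 (length 3)
Average length = Σ p(s) × length(s) = 2.2500 bits


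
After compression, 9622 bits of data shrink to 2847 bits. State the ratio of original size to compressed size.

Compression ratio = Original / Compressed
= 9622 / 2847 = 3.38:1


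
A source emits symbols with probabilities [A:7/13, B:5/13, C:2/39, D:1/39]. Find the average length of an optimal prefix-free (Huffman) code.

Huffman tree construction:
Combine smallest probabilities repeatedly
Resulting codes:
  A: 1 (length 1)
  B: 01 (length 2)
  C: 001 (length 3)
  D: 000 (length 3)
Average length = Σ p(s) × length(s) = 1.5385 bits


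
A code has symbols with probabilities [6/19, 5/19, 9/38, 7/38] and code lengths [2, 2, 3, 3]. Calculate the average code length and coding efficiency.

Average length L = Σ p_i × l_i = 2.4211 bits
Entropy H = 1.9737 bits
Efficiency η = H/L × 100% = 81.52%


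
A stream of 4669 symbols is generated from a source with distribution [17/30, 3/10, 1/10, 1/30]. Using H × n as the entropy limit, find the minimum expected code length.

Entropy H = 1.4812 bits/symbol
Minimum bits = H × n = 1.4812 × 4669
= 6915.67 bits


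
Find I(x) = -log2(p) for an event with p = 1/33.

Information content I(x) = -log₂(p(x))
I = -log₂(1/33) = -log₂(0.0303)
I = 5.0444 bits


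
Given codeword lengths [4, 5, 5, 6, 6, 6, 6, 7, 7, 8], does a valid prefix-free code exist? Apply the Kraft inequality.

Kraft inequality: Σ 2^(-l_i) ≤ 1 for prefix-free code
Calculating: 2^(-4) + 2^(-5) + 2^(-5) + 2^(-6) + 2^(-6) + 2^(-6) + 2^(-6) + 2^(-7) + 2^(-7) + 2^(-8)
= 0.0625 + 0.03125 + 0.03125 + 0.015625 + 0.015625 + 0.015625 + 0.015625 + 0.0078125 + 0.0078125 + 0.00390625
= 0.2070
Since 0.2070 ≤ 1, prefix-free code exists


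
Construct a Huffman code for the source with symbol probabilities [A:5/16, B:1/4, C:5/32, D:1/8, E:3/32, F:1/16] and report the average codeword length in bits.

Huffman tree construction:
Combine smallest probabilities repeatedly
Resulting codes:
  A: 11 (length 2)
  B: 01 (length 2)
  C: 101 (length 3)
  D: 100 (length 3)
  E: 001 (length 3)
  F: 000 (length 3)
Average length = Σ p(s) × length(s) = 2.4375 bits


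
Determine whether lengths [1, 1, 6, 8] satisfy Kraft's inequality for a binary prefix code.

Kraft inequality: Σ 2^(-l_i) ≤ 1 for prefix-free code
Calculating: 2^(-1) + 2^(-1) + 2^(-6) + 2^(-8)
= 0.5 + 0.5 + 0.015625 + 0.00390625
= 1.0195
Since 1.0195 > 1, prefix-free code does not exist


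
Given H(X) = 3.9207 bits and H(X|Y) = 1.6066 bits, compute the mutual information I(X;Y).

I(X;Y) = H(X) - H(X|Y)
I(X;Y) = 3.9207 - 1.6066 = 2.3141 bits


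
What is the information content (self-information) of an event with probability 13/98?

Information content I(x) = -log₂(p(x))
I = -log₂(13/98) = -log₂(0.1327)
I = 2.9143 bits


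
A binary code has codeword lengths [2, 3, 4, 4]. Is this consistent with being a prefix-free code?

Kraft inequality: Σ 2^(-l_i) ≤ 1 for prefix-free code
Calculating: 2^(-2) + 2^(-3) + 2^(-4) + 2^(-4)
= 0.25 + 0.125 + 0.0625 + 0.0625
= 0.5000
Since 0.5000 ≤ 1, prefix-free code exists


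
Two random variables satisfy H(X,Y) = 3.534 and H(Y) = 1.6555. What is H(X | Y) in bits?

Chain rule: H(X,Y) = H(X|Y) + H(Y)
H(X|Y) = H(X,Y) - H(Y) = 3.534 - 1.6555 = 1.8785 bits


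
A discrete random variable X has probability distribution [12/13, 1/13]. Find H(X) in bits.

H(X) = -Σ p(x) log₂ p(x)
  -12/13 × log₂(12/13) = 0.1066
  -1/13 × log₂(1/13) = 0.2846
H(X) = 0.3912 bits


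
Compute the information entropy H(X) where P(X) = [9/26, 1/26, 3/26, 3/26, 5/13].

H(X) = -Σ p(x) log₂ p(x)
  -9/26 × log₂(9/26) = 0.5298
  -1/26 × log₂(1/26) = 0.1808
  -3/26 × log₂(3/26) = 0.3595
  -3/26 × log₂(3/26) = 0.3595
  -5/13 × log₂(5/13) = 0.5302
H(X) = 1.9597 bits


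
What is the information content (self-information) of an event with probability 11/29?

Information content I(x) = -log₂(p(x))
I = -log₂(11/29) = -log₂(0.3793)
I = 1.3985 bits


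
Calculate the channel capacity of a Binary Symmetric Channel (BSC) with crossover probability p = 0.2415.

For BSC with error probability p:
C = 1 - H(p) where H(p) is binary entropy
H(0.2415) = -0.2415 × log₂(0.2415) - 0.7585 × log₂(0.7585)
H(p) = 0.7975
C = 1 - 0.7975 = 0.2025 bits/use


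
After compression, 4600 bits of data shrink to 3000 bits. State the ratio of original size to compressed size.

Compression ratio = Original / Compressed
= 4600 / 3000 = 1.53:1


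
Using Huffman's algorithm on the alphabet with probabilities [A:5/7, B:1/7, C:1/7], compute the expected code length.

Huffman tree construction:
Combine smallest probabilities repeatedly
Resulting codes:
  A: 1 (length 1)
  B: 00 (length 2)
  C: 01 (length 2)
Average length = Σ p(s) × length(s) = 1.2857 bits


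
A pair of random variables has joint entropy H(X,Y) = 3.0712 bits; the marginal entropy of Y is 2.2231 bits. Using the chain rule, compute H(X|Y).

Chain rule: H(X,Y) = H(X|Y) + H(Y)
H(X|Y) = H(X,Y) - H(Y) = 3.0712 - 2.2231 = 0.8481 bits


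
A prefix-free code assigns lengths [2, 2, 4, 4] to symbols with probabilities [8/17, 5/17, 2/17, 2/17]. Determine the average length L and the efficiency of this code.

Average length L = Σ p_i × l_i = 2.4706 bits
Entropy H = 1.7575 bits
Efficiency η = H/L × 100% = 71.14%


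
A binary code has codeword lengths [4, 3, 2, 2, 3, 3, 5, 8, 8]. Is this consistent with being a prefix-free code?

Kraft inequality: Σ 2^(-l_i) ≤ 1 for prefix-free code
Calculating: 2^(-4) + 2^(-3) + 2^(-2) + 2^(-2) + 2^(-3) + 2^(-3) + 2^(-5) + 2^(-8) + 2^(-8)
= 0.0625 + 0.125 + 0.25 + 0.25 + 0.125 + 0.125 + 0.03125 + 0.00390625 + 0.00390625
= 0.9766
Since 0.9766 ≤ 1, prefix-free code exists


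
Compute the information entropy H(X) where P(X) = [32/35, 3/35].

H(X) = -Σ p(x) log₂ p(x)
  -32/35 × log₂(32/35) = 0.1182
  -3/35 × log₂(3/35) = 0.3038
H(X) = 0.4220 bits


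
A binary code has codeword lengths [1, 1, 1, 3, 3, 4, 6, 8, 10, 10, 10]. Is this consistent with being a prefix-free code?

Kraft inequality: Σ 2^(-l_i) ≤ 1 for prefix-free code
Calculating: 2^(-1) + 2^(-1) + 2^(-1) + 2^(-3) + 2^(-3) + 2^(-4) + 2^(-6) + 2^(-8) + 2^(-10) + 2^(-10) + 2^(-10)
= 0.5 + 0.5 + 0.5 + 0.125 + 0.125 + 0.0625 + 0.015625 + 0.00390625 + 0.0009765625 + 0.0009765625 + 0.0009765625
= 1.8350
Since 1.8350 > 1, prefix-free code does not exist


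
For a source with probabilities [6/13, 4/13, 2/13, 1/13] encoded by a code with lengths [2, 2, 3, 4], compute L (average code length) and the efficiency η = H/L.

Average length L = Σ p_i × l_i = 2.3077 bits
Entropy H = 1.7381 bits
Efficiency η = H/L × 100% = 75.32%


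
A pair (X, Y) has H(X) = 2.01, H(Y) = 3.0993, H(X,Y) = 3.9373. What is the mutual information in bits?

I(X;Y) = H(X) + H(Y) - H(X,Y)
I(X;Y) = 2.01 + 3.0993 - 3.9373 = 1.172 bits


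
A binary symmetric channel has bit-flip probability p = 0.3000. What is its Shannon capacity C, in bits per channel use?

For BSC with error probability p:
C = 1 - H(p) where H(p) is binary entropy
H(0.3000) = -0.3000 × log₂(0.3000) - 0.7000 × log₂(0.7000)
H(p) = 0.8813
C = 1 - 0.8813 = 0.1187 bits/use


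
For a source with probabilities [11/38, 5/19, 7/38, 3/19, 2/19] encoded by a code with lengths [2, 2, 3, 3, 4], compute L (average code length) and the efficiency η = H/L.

Average length L = Σ p_i × l_i = 2.5526 bits
Entropy H = 2.2365 bits
Efficiency η = H/L × 100% = 87.62%


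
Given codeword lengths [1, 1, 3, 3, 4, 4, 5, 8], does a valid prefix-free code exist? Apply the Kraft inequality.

Kraft inequality: Σ 2^(-l_i) ≤ 1 for prefix-free code
Calculating: 2^(-1) + 2^(-1) + 2^(-3) + 2^(-3) + 2^(-4) + 2^(-4) + 2^(-5) + 2^(-8)
= 0.5 + 0.5 + 0.125 + 0.125 + 0.0625 + 0.0625 + 0.03125 + 0.00390625
= 1.4102
Since 1.4102 > 1, prefix-free code does not exist


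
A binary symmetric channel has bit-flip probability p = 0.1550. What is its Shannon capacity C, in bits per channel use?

For BSC with error probability p:
C = 1 - H(p) where H(p) is binary entropy
H(0.1550) = -0.1550 × log₂(0.1550) - 0.8450 × log₂(0.8450)
H(p) = 0.6222
C = 1 - 0.6222 = 0.3778 bits/use


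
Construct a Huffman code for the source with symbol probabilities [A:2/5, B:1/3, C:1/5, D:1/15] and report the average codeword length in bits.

Huffman tree construction:
Combine smallest probabilities repeatedly
Resulting codes:
  A: 0 (length 1)
  B: 11 (length 2)
  C: 101 (length 3)
  D: 100 (length 3)
Average length = Σ p(s) × length(s) = 1.8667 bits


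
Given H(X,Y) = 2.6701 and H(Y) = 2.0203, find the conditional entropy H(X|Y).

Chain rule: H(X,Y) = H(X|Y) + H(Y)
H(X|Y) = H(X,Y) - H(Y) = 2.6701 - 2.0203 = 0.6498 bits


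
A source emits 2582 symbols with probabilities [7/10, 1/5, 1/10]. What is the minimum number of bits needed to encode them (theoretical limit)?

Entropy H = 1.1568 bits/symbol
Minimum bits = H × n = 1.1568 × 2582
= 2986.81 bits


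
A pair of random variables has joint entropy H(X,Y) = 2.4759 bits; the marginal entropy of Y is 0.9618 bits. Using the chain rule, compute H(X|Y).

Chain rule: H(X,Y) = H(X|Y) + H(Y)
H(X|Y) = H(X,Y) - H(Y) = 2.4759 - 0.9618 = 1.5141 bits


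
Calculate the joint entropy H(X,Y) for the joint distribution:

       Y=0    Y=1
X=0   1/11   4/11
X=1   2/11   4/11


H(X,Y) = -Σ p(x,y) log₂ p(x,y)
  p(0,0)=1/11: -0.0909 × log₂(0.0909) = 0.3145
  p(0,1)=4/11: -0.3636 × log₂(0.3636) = 0.5307
  p(1,0)=2/11: -0.1818 × log₂(0.1818) = 0.4472
  p(1,1)=4/11: -0.3636 × log₂(0.3636) = 0.5307
H(X,Y) = 1.8231 bits


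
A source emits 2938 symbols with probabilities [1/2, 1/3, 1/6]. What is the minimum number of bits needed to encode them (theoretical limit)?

Entropy H = 1.4591 bits/symbol
Minimum bits = H × n = 1.4591 × 2938
= 4286.98 bits


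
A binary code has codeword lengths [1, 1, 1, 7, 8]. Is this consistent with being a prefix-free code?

Kraft inequality: Σ 2^(-l_i) ≤ 1 for prefix-free code
Calculating: 2^(-1) + 2^(-1) + 2^(-1) + 2^(-7) + 2^(-8)
= 0.5 + 0.5 + 0.5 + 0.0078125 + 0.00390625
= 1.5117
Since 1.5117 > 1, prefix-free code does not exist


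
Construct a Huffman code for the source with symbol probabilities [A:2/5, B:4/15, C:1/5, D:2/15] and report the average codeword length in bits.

Huffman tree construction:
Combine smallest probabilities repeatedly
Resulting codes:
  A: 0 (length 1)
  B: 10 (length 2)
  C: 111 (length 3)
  D: 110 (length 3)
Average length = Σ p(s) × length(s) = 1.9333 bits


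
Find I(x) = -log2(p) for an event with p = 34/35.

Information content I(x) = -log₂(p(x))
I = -log₂(34/35) = -log₂(0.9714)
I = 0.0418 bits


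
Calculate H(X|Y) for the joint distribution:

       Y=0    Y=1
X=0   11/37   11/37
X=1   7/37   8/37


H(X|Y) = Σ_y p(y) H(X|Y=y)
  p(Y=0) = 18/37, H(X|Y=0) = 0.9641
  p(Y=1) = 19/37, H(X|Y=1) = 0.9819
H(X|Y) = 0.4865×0.9641 + 0.5135×0.9819 = 0.9733 bits


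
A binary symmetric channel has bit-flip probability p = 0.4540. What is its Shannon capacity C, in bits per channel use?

For BSC with error probability p:
C = 1 - H(p) where H(p) is binary entropy
H(0.4540) = -0.4540 × log₂(0.4540) - 0.5460 × log₂(0.5460)
H(p) = 0.9939
C = 1 - 0.9939 = 0.0061 bits/use


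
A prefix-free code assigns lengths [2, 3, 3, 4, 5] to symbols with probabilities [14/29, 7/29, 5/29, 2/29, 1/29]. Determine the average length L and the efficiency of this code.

Average length L = Σ p_i × l_i = 2.6552 bits
Entropy H = 1.8730 bits
Efficiency η = H/L × 100% = 70.54%


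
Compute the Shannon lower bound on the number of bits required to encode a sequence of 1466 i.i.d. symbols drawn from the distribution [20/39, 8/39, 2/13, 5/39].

Entropy H = 1.7583 bits/symbol
Minimum bits = H × n = 1.7583 × 1466
= 2577.63 bits


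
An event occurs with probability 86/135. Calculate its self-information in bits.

Information content I(x) = -log₂(p(x))
I = -log₂(86/135) = -log₂(0.6370)
I = 0.6506 bits


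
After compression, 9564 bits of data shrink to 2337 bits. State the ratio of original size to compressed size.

Compression ratio = Original / Compressed
= 9564 / 2337 = 4.09:1


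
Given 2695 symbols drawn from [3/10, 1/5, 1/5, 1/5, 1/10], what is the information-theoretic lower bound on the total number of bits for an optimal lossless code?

Entropy H = 2.2464 bits/symbol
Minimum bits = H × n = 2.2464 × 2695
= 6054.15 bits


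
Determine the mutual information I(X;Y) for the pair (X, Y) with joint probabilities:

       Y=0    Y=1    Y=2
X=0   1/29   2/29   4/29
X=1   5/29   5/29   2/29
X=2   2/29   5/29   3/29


H(X) = 1.5514, H(Y) = 1.5632, H(X,Y) = 3.0103
I(X;Y) = H(X) + H(Y) - H(X,Y) = 0.1043 bits


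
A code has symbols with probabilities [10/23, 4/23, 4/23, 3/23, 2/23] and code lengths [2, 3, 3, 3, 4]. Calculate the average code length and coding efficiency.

Average length L = Σ p_i × l_i = 2.6522 bits
Entropy H = 2.0899 bits
Efficiency η = H/L × 100% = 78.80%


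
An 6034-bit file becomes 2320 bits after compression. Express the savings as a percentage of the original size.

Space savings = (1 - Compressed/Original) × 100%
= (1 - 2320/6034) × 100%
= 61.55%


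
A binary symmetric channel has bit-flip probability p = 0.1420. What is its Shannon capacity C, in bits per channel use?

For BSC with error probability p:
C = 1 - H(p) where H(p) is binary entropy
H(0.1420) = -0.1420 × log₂(0.1420) - 0.8580 × log₂(0.8580)
H(p) = 0.5895
C = 1 - 0.5895 = 0.4105 bits/use


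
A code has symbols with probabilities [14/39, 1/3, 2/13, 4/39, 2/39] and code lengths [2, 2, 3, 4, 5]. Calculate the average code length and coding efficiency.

Average length L = Σ p_i × l_i = 2.5128 bits
Entropy H = 2.0311 bits
Efficiency η = H/L × 100% = 80.83%


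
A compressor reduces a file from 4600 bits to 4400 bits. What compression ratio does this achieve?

Compression ratio = Original / Compressed
= 4600 / 4400 = 1.05:1


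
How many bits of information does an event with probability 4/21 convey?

Information content I(x) = -log₂(p(x))
I = -log₂(4/21) = -log₂(0.1905)
I = 2.3923 bits


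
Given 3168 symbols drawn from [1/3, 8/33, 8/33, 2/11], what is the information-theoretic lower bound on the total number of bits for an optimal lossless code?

Entropy H = 1.9667 bits/symbol
Minimum bits = H × n = 1.9667 × 3168
= 6230.54 bits


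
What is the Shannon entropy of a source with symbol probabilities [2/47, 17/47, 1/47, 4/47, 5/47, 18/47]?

H(X) = -Σ p(x) log₂ p(x)
  -2/47 × log₂(2/47) = 0.1938
  -17/47 × log₂(17/47) = 0.5307
  -1/47 × log₂(1/47) = 0.1182
  -4/47 × log₂(4/47) = 0.3025
  -5/47 × log₂(5/47) = 0.3439
  -18/47 × log₂(18/47) = 0.5303
H(X) = 2.0194 bits


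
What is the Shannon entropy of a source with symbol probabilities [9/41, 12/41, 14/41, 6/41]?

H(X) = -Σ p(x) log₂ p(x)
  -9/41 × log₂(9/41) = 0.4802
  -12/41 × log₂(12/41) = 0.5188
  -14/41 × log₂(14/41) = 0.5293
  -6/41 × log₂(6/41) = 0.4057
H(X) = 1.9341 bits


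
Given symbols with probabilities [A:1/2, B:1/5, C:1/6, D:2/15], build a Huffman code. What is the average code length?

Huffman tree construction:
Combine smallest probabilities repeatedly
Resulting codes:
  A: 0 (length 1)
  B: 10 (length 2)
  C: 111 (length 3)
  D: 110 (length 3)
Average length = Σ p(s) × length(s) = 1.8000 bits


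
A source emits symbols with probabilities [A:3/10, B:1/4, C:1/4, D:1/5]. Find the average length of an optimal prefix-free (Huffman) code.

Huffman tree construction:
Combine smallest probabilities repeatedly
Resulting codes:
  A: 11 (length 2)
  B: 01 (length 2)
  C: 10 (length 2)
  D: 00 (length 2)
Average length = Σ p(s) × length(s) = 2.0000 bits


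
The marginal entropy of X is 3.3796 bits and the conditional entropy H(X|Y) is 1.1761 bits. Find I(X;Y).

I(X;Y) = H(X) - H(X|Y)
I(X;Y) = 3.3796 - 1.1761 = 2.2035 bits


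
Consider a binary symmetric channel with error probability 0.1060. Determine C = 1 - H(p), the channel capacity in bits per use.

For BSC with error probability p:
C = 1 - H(p) where H(p) is binary entropy
H(0.1060) = -0.1060 × log₂(0.1060) - 0.8940 × log₂(0.8940)
H(p) = 0.4877
C = 1 - 0.4877 = 0.5123 bits/use


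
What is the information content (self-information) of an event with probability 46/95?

Information content I(x) = -log₂(p(x))
I = -log₂(46/95) = -log₂(0.4842)
I = 1.0463 bits


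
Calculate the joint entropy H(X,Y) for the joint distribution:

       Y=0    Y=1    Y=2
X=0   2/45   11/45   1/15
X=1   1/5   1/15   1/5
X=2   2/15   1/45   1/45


H(X,Y) = -Σ p(x,y) log₂ p(x,y)
  p(0,0)=2/45: -0.0444 × log₂(0.0444) = 0.1996
  p(0,1)=11/45: -0.2444 × log₂(0.2444) = 0.4968
  p(0,2)=1/15: -0.0667 × log₂(0.0667) = 0.2605
  p(1,0)=1/5: -0.2000 × log₂(0.2000) = 0.4644
  p(1,1)=1/15: -0.0667 × log₂(0.0667) = 0.2605
  p(1,2)=1/5: -0.2000 × log₂(0.2000) = 0.4644
  p(2,0)=2/15: -0.1333 × log₂(0.1333) = 0.3876
  p(2,1)=1/45: -0.0222 × log₂(0.0222) = 0.1220
  p(2,2)=1/45: -0.0222 × log₂(0.0222) = 0.1220
H(X,Y) = 2.7778 bits


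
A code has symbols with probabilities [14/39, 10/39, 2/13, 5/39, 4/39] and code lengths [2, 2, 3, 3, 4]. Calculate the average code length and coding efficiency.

Average length L = Σ p_i × l_i = 2.4872 bits
Entropy H = 2.1664 bits
Efficiency η = H/L × 100% = 87.10%


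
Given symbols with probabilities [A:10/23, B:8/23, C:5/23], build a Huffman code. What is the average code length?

Huffman tree construction:
Combine smallest probabilities repeatedly
Resulting codes:
  A: 0 (length 1)
  B: 11 (length 2)
  C: 10 (length 2)
Average length = Σ p(s) × length(s) = 1.5652 bits


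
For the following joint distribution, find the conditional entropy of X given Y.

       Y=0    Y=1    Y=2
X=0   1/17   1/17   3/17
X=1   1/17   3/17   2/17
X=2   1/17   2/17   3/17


H(X|Y) = Σ_y p(y) H(X|Y=y)
  p(Y=0) = 3/17, H(X|Y=0) = 1.5850
  p(Y=1) = 6/17, H(X|Y=1) = 1.4591
  p(Y=2) = 8/17, H(X|Y=2) = 1.5613
H(X|Y) = 0.1765×1.5850 + 0.3529×1.4591 + 0.4706×1.5613 = 1.5294 bits


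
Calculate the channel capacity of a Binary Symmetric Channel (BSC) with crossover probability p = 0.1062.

For BSC with error probability p:
C = 1 - H(p) where H(p) is binary entropy
H(0.1062) = -0.1062 × log₂(0.1062) - 0.8938 × log₂(0.8938)
H(p) = 0.4883
C = 1 - 0.4883 = 0.5117 bits/use


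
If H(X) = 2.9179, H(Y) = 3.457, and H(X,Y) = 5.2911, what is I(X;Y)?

I(X;Y) = H(X) + H(Y) - H(X,Y)
I(X;Y) = 2.9179 + 3.457 - 5.2911 = 1.0838 bits


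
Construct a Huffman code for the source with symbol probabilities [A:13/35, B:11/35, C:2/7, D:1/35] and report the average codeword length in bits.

Huffman tree construction:
Combine smallest probabilities repeatedly
Resulting codes:
  A: 0 (length 1)
  B: 10 (length 2)
  C: 111 (length 3)
  D: 110 (length 3)
Average length = Σ p(s) × length(s) = 1.9429 bits


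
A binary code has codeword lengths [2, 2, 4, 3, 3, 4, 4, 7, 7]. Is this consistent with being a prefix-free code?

Kraft inequality: Σ 2^(-l_i) ≤ 1 for prefix-free code
Calculating: 2^(-2) + 2^(-2) + 2^(-4) + 2^(-3) + 2^(-3) + 2^(-4) + 2^(-4) + 2^(-7) + 2^(-7)
= 0.25 + 0.25 + 0.0625 + 0.125 + 0.125 + 0.0625 + 0.0625 + 0.0078125 + 0.0078125
= 0.9531
Since 0.9531 ≤ 1, prefix-free code exists


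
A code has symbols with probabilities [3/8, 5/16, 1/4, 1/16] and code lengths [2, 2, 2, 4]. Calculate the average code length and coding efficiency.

Average length L = Σ p_i × l_i = 2.1250 bits
Entropy H = 1.8050 bits
Efficiency η = H/L × 100% = 84.94%


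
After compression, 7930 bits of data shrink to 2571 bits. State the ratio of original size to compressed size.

Compression ratio = Original / Compressed
= 7930 / 2571 = 3.08:1


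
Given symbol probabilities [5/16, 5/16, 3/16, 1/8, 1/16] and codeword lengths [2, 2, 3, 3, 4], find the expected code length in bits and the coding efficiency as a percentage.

Average length L = Σ p_i × l_i = 2.4375 bits
Entropy H = 2.1266 bits
Efficiency η = H/L × 100% = 87.25%


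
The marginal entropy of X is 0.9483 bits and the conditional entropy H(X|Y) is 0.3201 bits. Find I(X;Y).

I(X;Y) = H(X) - H(X|Y)
I(X;Y) = 0.9483 - 0.3201 = 0.6282 bits


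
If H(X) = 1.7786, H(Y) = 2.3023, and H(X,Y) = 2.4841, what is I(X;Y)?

I(X;Y) = H(X) + H(Y) - H(X,Y)
I(X;Y) = 1.7786 + 2.3023 - 2.4841 = 1.5968 bits


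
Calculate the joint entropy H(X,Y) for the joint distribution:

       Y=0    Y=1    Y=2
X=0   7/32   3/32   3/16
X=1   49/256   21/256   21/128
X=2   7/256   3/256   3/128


H(X,Y) = -Σ p(x,y) log₂ p(x,y)
  p(0,0)=7/32: -0.2188 × log₂(0.2188) = 0.4796
  p(0,1)=3/32: -0.0938 × log₂(0.0938) = 0.3202
  p(0,2)=3/16: -0.1875 × log₂(0.1875) = 0.4528
  p(1,0)=49/256: -0.1914 × log₂(0.1914) = 0.4566
  p(1,1)=21/256: -0.0820 × log₂(0.0820) = 0.2959
  p(1,2)=21/128: -0.1641 × log₂(0.1641) = 0.4278
  p(2,0)=7/256: -0.0273 × log₂(0.0273) = 0.1420
  p(2,1)=3/256: -0.0117 × log₂(0.0117) = 0.0752
  p(2,2)=3/128: -0.0234 × log₂(0.0234) = 0.1269
H(X,Y) = 2.7770 bits


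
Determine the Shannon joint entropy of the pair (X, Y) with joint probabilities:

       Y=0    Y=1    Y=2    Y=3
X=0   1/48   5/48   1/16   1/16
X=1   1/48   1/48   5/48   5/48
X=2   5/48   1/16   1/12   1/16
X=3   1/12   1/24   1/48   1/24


H(X,Y) = -Σ p(x,y) log₂ p(x,y)
  p(0,0)=1/48: -0.0208 × log₂(0.0208) = 0.1164
  p(0,1)=5/48: -0.1042 × log₂(0.1042) = 0.3399
  p(0,2)=1/16: -0.0625 × log₂(0.0625) = 0.2500
  p(0,3)=1/16: -0.0625 × log₂(0.0625) = 0.2500
  p(1,0)=1/48: -0.0208 × log₂(0.0208) = 0.1164
  p(1,1)=1/48: -0.0208 × log₂(0.0208) = 0.1164
  p(1,2)=5/48: -0.1042 × log₂(0.1042) = 0.3399
  p(1,3)=5/48: -0.1042 × log₂(0.1042) = 0.3399
  p(2,0)=5/48: -0.1042 × log₂(0.1042) = 0.3399
  p(2,1)=1/16: -0.0625 × log₂(0.0625) = 0.2500
  p(2,2)=1/12: -0.0833 × log₂(0.0833) = 0.2987
  p(2,3)=1/16: -0.0625 × log₂(0.0625) = 0.2500
  p(3,0)=1/12: -0.0833 × log₂(0.0833) = 0.2987
  p(3,1)=1/24: -0.0417 × log₂(0.0417) = 0.1910
  p(3,2)=1/48: -0.0208 × log₂(0.0208) = 0.1164
  p(3,3)=1/24: -0.0417 × log₂(0.0417) = 0.1910
H(X,Y) = 3.8046 bits


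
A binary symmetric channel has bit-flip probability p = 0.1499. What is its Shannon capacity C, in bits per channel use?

For BSC with error probability p:
C = 1 - H(p) where H(p) is binary entropy
H(0.1499) = -0.1499 × log₂(0.1499) - 0.8501 × log₂(0.8501)
H(p) = 0.6096
C = 1 - 0.6096 = 0.3904 bits/use


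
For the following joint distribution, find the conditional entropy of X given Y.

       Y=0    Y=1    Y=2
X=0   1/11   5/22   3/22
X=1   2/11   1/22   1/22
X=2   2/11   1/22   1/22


H(X|Y) = Σ_y p(y) H(X|Y=y)
  p(Y=0) = 5/11, H(X|Y=0) = 1.5219
  p(Y=1) = 7/22, H(X|Y=1) = 1.1488
  p(Y=2) = 5/22, H(X|Y=2) = 1.3710
H(X|Y) = 0.4545×1.5219 + 0.3182×1.1488 + 0.2273×1.3710 = 1.3689 bits


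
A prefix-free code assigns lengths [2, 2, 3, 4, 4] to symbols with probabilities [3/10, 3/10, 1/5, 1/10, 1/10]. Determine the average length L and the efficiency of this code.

Average length L = Σ p_i × l_i = 2.6000 bits
Entropy H = 2.1710 bits
Efficiency η = H/L × 100% = 83.50%


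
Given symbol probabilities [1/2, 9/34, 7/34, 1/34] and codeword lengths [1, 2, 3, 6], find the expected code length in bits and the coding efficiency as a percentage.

Average length L = Σ p_i × l_i = 1.8235 bits
Entropy H = 1.6266 bits
Efficiency η = H/L × 100% = 89.20%


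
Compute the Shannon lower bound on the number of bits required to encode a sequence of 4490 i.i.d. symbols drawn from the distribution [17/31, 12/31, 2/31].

Entropy H = 1.2604 bits/symbol
Minimum bits = H × n = 1.2604 × 4490
= 5659.38 bits


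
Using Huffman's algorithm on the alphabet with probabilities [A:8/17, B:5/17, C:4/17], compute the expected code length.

Huffman tree construction:
Combine smallest probabilities repeatedly
Resulting codes:
  A: 0 (length 1)
  B: 11 (length 2)
  C: 10 (length 2)
Average length = Σ p(s) × length(s) = 1.5294 bits


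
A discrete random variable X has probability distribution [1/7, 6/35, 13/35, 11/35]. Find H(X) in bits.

H(X) = -Σ p(x) log₂ p(x)
  -1/7 × log₂(1/7) = 0.4011
  -6/35 × log₂(6/35) = 0.4362
  -13/35 × log₂(13/35) = 0.5307
  -11/35 × log₂(11/35) = 0.5248
H(X) = 1.8927 bits


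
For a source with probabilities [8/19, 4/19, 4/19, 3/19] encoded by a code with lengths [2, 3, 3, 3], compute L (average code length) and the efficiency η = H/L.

Average length L = Σ p_i × l_i = 2.5789 bits
Entropy H = 1.8924 bits
Efficiency η = H/L × 100% = 73.38%


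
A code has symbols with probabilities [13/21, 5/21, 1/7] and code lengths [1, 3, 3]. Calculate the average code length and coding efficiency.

Average length L = Σ p_i × l_i = 1.7619 bits
Entropy H = 1.3223 bits
Efficiency η = H/L × 100% = 75.05%


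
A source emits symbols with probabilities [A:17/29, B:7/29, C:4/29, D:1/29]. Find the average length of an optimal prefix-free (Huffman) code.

Huffman tree construction:
Combine smallest probabilities repeatedly
Resulting codes:
  A: 1 (length 1)
  B: 01 (length 2)
  C: 001 (length 3)
  D: 000 (length 3)
Average length = Σ p(s) × length(s) = 1.5862 bits


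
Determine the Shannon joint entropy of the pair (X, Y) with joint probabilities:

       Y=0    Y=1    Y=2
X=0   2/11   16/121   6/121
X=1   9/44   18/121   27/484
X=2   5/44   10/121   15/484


H(X,Y) = -Σ p(x,y) log₂ p(x,y)
  p(0,0)=2/11: -0.1818 × log₂(0.1818) = 0.4472
  p(0,1)=16/121: -0.1322 × log₂(0.1322) = 0.3860
  p(0,2)=6/121: -0.0496 × log₂(0.0496) = 0.2149
  p(1,0)=9/44: -0.2045 × log₂(0.2045) = 0.4683
  p(1,1)=18/121: -0.1488 × log₂(0.1488) = 0.4089
  p(1,2)=27/484: -0.0558 × log₂(0.0558) = 0.2323
  p(2,0)=5/44: -0.1136 × log₂(0.1136) = 0.3565
  p(2,1)=10/121: -0.0826 × log₂(0.0826) = 0.2973
  p(2,2)=15/484: -0.0310 × log₂(0.0310) = 0.1553
H(X,Y) = 2.9667 bits


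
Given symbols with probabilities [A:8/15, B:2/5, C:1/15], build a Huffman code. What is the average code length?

Huffman tree construction:
Combine smallest probabilities repeatedly
Resulting codes:
  A: 1 (length 1)
  B: 01 (length 2)
  C: 00 (length 2)
Average length = Σ p(s) × length(s) = 1.4667 bits
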